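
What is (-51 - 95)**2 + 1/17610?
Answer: 375374761/17610 ≈ 21316.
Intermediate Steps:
(-51 - 95)**2 + 1/17610 = (-146)**2 + 1/17610 = 21316 + 1/17610 = 375374761/17610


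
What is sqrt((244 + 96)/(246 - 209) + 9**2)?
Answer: sqrt(123469)/37 ≈ 9.4968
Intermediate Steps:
sqrt((244 + 96)/(246 - 209) + 9**2) = sqrt(340/37 + 81) = sqrt(3337/37) = sqrt(123469)/37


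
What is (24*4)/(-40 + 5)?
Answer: -96/35 ≈ -2.7429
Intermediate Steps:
(24*4)/(-40 + 5) = 96/(-35) = 96*(-1/35) = -96/35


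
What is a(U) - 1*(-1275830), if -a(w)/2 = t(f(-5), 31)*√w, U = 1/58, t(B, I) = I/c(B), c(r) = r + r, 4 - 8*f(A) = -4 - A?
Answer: 1275830 - 124*√58/87 ≈ 1.2758e+6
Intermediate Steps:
f(A) = 1 + A/8 (f(A) = ½ - (-4 - A)/8 = ½ + (½ + A/8) = 1 + A/8)
c(r) = 2*r
t(B, I) = I/(2*B) (t(B, I) = I/((2*B)) = I*(1/(2*B)) = I/(2*B))
U = 1/58 ≈ 0.017241
a(w) = -248*√w/3 (a(w) = -2*(½)*31/(1 + (⅛)*(-5))*√w = -2*(½)*31/(1 - 5/8)*√w = -2*(½)*31/(3/8)*√w = -2*(½)*31*(8/3)*√w = -248*√w/3)
a(U) - 1*(-1275830) = -124*√58/87 - 1*(-1275830) = -124*√58/87 + 1275830 = 1275830 - 124*√58/87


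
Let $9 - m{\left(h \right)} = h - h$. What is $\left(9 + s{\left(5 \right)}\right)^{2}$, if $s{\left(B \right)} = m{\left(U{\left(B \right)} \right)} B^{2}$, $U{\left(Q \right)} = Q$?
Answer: $54756$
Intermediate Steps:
$m{\left(h \right)} = 9$ ($m{\left(h \right)} = 9 - \left(h - h\right) = 9 - 0 = 9 + 0 = 9$)
$s{\left(B \right)} = 9 B^{2}$
$\left(9 + s{\left(5 \right)}\right)^{2} = \left(9 + 9 \cdot 5^{2}\right)^{2} = \left(9 + 9 \cdot 25\right)^{2} = \left(9 + 225\right)^{2} = 234^{2} = 54756$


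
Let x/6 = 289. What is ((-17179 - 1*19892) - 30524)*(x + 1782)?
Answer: -237664020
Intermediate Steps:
x = 1734 (x = 6*289 = 1734)
((-17179 - 1*19892) - 30524)*(x + 1782) = ((-17179 - 1*19892) - 30524)*(1734 + 1782) = ((-17179 - 19892) - 30524)*3516 = (-37071 - 30524)*3516 = -67595*3516 = -237664020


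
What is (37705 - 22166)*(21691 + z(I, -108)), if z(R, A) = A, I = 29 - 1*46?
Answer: 335378237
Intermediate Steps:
I = -17 (I = 29 - 46 = -17)
(37705 - 22166)*(21691 + z(I, -108)) = (37705 - 22166)*(21691 - 108) = 15539*21583 = 335378237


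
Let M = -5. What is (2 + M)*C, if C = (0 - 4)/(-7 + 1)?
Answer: -2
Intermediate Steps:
C = ⅔ (C = -4/(-6) = -4*(-⅙) = ⅔ ≈ 0.66667)
(2 + M)*C = (2 - 5)*(⅔) = -3*⅔ = -2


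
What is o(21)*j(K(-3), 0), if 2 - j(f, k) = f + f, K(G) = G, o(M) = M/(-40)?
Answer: -21/5 ≈ -4.2000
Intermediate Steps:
o(M) = -M/40 (o(M) = M*(-1/40) = -M/40)
j(f, k) = 2 - 2*f (j(f, k) = 2 - (f + f) = 2 - 2*f)
o(21)*j(K(-3), 0) = (-1/40*21)*(2 - 2*(-3)) = -21*(2 + 6)/40 = -21/40*8 = -21/5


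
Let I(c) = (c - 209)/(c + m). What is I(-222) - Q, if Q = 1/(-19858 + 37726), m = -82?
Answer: 1925201/1357968 ≈ 1.4177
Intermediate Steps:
Q = 1/17868 ≈ 5.5966e-5
I(c) = (-209 + c)/(-82 + c) (I(c) = (c - 209)/(c - 82) = (-209 + c)/(-82 + c))
I(-222) - Q = (-209 - 222)/(-82 - 222) - 1*1/17868 = -431/(-304) - 1/17868 = -1/304*(-431) - 1/17868 = 431/304 - 1/17868 = 1925201/1357968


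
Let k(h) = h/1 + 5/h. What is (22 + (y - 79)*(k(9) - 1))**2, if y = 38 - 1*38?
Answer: 34633225/81 ≈ 4.2757e+5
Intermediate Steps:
y = 0 (y = 38 - 38 = 0)
k(h) = h + 5/h (k(h) = h*1 + 5/h = h + 5/h)
(22 + (y - 79)*(k(9) - 1))**2 = (22 + (0 - 79)*((9 + 5/9) - 1))**2 = (22 - 79*((9 + 5*(1/9)) - 1))**2 = (22 - 79*((9 + 5/9) - 1))**2 = (22 - 79*(86/9 - 1))**2 = (22 - 79*77/9)**2 = (22 - 6083/9)**2 = (-5885/9)**2 = 34633225/81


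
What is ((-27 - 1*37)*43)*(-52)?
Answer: 143104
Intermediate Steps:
((-27 - 1*37)*43)*(-52) = ((-27 - 37)*43)*(-52) = -64*43*(-52) = -2752*(-52) = 143104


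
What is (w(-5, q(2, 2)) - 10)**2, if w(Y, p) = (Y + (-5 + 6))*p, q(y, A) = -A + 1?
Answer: 36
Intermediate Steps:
q(y, A) = 1 - A
w(Y, p) = p*(1 + Y) (w(Y, p) = (Y + 1)*p = (1 + Y)*p = p*(1 + Y))
(w(-5, q(2, 2)) - 10)**2 = ((1 - 1*2)*(1 - 5) - 10)**2 = ((1 - 2)*(-4) - 10)**2 = (-1*(-4) - 10)**2 = (4 - 10)**2 = (-6)**2 = 36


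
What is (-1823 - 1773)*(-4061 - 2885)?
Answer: 24977816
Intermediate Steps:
(-1823 - 1773)*(-4061 - 2885) = -3596*(-6946) = 24977816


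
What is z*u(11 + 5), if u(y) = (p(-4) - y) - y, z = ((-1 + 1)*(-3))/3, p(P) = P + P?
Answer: 0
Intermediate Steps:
p(P) = 2*P
z = 0 (z = (0*(-3))*(⅓) = 0*(⅓) = 0)
u(y) = -8 - 2*y (u(y) = (2*(-4) - y) - y = (-8 - y) - y = -8 - 2*y)
z*u(11 + 5) = 0*(-8 - 2*(11 + 5)) = 0*(-8 - 2*16) = 0*(-8 - 32) = 0*(-40) = 0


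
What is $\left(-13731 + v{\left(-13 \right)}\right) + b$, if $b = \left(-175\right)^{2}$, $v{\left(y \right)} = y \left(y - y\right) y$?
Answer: $16894$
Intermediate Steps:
$v{\left(y \right)} = 0$ ($v{\left(y \right)} = y 0 y = y 0 = 0$)
$b = 30625$
$\left(-13731 + v{\left(-13 \right)}\right) + b = \left(-13731 + 0\right) + 30625 = -13731 + 30625 = 16894$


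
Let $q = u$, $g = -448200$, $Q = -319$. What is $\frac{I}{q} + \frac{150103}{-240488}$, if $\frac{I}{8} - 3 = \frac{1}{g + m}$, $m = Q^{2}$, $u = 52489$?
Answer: $- \frac{2727508932817449}{4373090708535448} \approx -0.6237$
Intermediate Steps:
$q = 52489$
$m = 101761$ ($m = \left(-319\right)^{2} = 101761$)
$I = \frac{8314528}{346439}$ ($I = 24 + \frac{8}{-448200 + 101761} = 24 + \frac{8}{-346439} = 24 + 8 \left(- \frac{1}{346439}\right) = 24 - \frac{8}{346439} = \frac{8314528}{346439} \approx 24.0$)
$\frac{I}{q} + \frac{150103}{-240488} = \frac{8314528}{346439 \cdot 52489} + \frac{150103}{-240488} = \frac{8314528}{346439} \cdot \frac{1}{52489} + 150103 \left(- \frac{1}{240488}\right) = \frac{8314528}{18184236671} - \frac{150103}{240488} = - \frac{2727508932817449}{4373090708535448}$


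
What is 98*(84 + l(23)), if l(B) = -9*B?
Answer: -12054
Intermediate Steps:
98*(84 + l(23)) = 98*(84 - 9*23) = 98*(84 - 207) = 98*(-123) = -12054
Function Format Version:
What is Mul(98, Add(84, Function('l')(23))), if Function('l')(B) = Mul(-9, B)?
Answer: -12054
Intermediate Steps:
Mul(98, Add(84, Function('l')(23))) = Mul(98, Add(84, Mul(-9, 23))) = Mul(98, Add(84, -207)) = Mul(98, -123) = -12054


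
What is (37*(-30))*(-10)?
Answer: 11100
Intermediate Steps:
(37*(-30))*(-10) = -1110*(-10) = 11100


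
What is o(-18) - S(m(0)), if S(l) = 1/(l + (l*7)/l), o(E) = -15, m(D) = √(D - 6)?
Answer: (-15*√6 + 106*I)/(√6 - 7*I) ≈ -15.127 + 0.044536*I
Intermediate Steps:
m(D) = √(-6 + D)
S(l) = 1/(7 + l) (S(l) = 1/(l + (7*l)/l) = 1/(l + 7) = 1/(7 + l))
o(-18) - S(m(0)) = -15 - 1/(7 + √(-6 + 0)) = -15 - 1/(7 + √(-6)) = -15 - 1/(7 + I*√6)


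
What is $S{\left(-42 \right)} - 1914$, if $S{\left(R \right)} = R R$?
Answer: $-150$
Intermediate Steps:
$S{\left(R \right)} = R^{2}$
$S{\left(-42 \right)} - 1914 = \left(-42\right)^{2} - 1914 = 1764 - 1914 = -150$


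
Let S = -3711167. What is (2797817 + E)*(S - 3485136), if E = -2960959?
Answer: 1174019264026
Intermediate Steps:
(2797817 + E)*(S - 3485136) = (2797817 - 2960959)*(-3711167 - 3485136) = -163142*(-7196303) = 1174019264026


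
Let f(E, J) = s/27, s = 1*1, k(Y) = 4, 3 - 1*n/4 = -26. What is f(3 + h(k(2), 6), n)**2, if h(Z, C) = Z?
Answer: 1/729 ≈ 0.0013717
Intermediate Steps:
n = 116 (n = 12 - 4*(-26) = 12 + 104 = 116)
s = 1
f(E, J) = 1/27
f(3 + h(k(2), 6), n)**2 = (1/27)**2 = 1/729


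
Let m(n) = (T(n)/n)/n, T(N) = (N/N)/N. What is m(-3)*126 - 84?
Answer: -266/3 ≈ -88.667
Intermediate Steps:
T(N) = 1/N
m(n) = n⁻³ (m(n) = (1/(n*n))/n = 1/(n²*n) = n⁻³)
m(-3)*126 - 84 = 126/(-3)³ - 84 = -1/27*126 - 84 = -14/3 - 84 = -266/3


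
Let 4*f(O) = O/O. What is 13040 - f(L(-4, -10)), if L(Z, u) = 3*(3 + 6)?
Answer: 52159/4 ≈ 13040.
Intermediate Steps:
L(Z, u) = 27 (L(Z, u) = 3*9 = 27)
f(O) = ¼ (f(O) = (O/O)/4 = (¼)*1 = ¼)
13040 - f(L(-4, -10)) = 13040 - 1*¼ = 13040 - ¼ = 52159/4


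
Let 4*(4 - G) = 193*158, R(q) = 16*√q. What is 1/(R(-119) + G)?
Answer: -4354/33192711 - 64*I*√119/232348977 ≈ -0.00013117 - 3.0048e-6*I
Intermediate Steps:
G = -15239/2 (G = 4 - 193*158/4 = 4 - ¼*30494 = 4 - 15247/2 = -15239/2 ≈ -7619.5)
1/(R(-119) + G) = 1/(16*√(-119) - 15239/2) = 1/(16*(I*√119) - 15239/2) = 1/(16*I*√119 - 15239/2) = 1/(-15239/2 + 16*I*√119)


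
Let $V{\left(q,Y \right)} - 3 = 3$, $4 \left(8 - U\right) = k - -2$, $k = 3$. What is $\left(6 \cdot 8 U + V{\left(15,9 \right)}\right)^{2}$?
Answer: $108900$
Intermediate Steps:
$U = \frac{27}{4}$ ($U = 8 - \frac{3 - -2}{4} = 8 - \frac{3 + 2}{4} = 8 - \frac{5}{4} = \frac{27}{4} \approx 6.75$)
$V{\left(q,Y \right)} = 6$ ($V{\left(q,Y \right)} = 3 + 3 = 6$)
$\left(6 \cdot 8 U + V{\left(15,9 \right)}\right)^{2} = \left(6 \cdot 8 \cdot \frac{27}{4} + 6\right)^{2} = \left(48 \cdot \frac{27}{4} + 6\right)^{2} = \left(324 + 6\right)^{2} = 330^{2} = 108900$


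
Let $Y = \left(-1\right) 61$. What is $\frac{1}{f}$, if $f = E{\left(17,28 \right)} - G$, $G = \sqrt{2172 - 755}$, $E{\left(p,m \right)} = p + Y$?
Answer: $- \frac{44}{519} + \frac{\sqrt{1417}}{519} \approx -0.012248$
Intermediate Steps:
$Y = -61$
$E{\left(p,m \right)} = -61 + p$ ($E{\left(p,m \right)} = p - 61 = -61 + p$)
$G = \sqrt{1417} \approx 37.643$
$f = -44 - \sqrt{1417}$ ($f = \left(-61 + 17\right) - \sqrt{1417} = -44 - \sqrt{1417} \approx -81.643$)
$\frac{1}{f} = \frac{1}{-44 - \sqrt{1417}}$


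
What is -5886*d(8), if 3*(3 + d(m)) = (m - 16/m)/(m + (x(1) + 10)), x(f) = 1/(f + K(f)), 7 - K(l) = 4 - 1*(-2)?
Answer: 629802/37 ≈ 17022.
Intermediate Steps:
K(l) = 1 (K(l) = 7 - (4 - 1*(-2)) = 7 - (4 + 2) = 7 - 1*6 = 7 - 6 = 1)
x(f) = 1/(1 + f) (x(f) = 1/(f + 1) = 1/(1 + f))
d(m) = -3 + (m - 16/m)/(3*(21/2 + m)) (d(m) = -3 + ((m - 16/m)/(m + (1/(1 + 1) + 10)))/3 = -3 + ((m - 16/m)/(m + (1/2 + 10)))/3 = -3 + ((m - 16/m)/(m + (½ + 10)))/3 = -3 + ((m - 16/m)/(m + 21/2))/3 = -3 + ((m - 16/m)/(21/2 + m))/3 = -3 + (m - 16/m)/(3*(21/2 + m)))
-5886*d(8) = -1962*(-32 - 189*8 - 16*8²)/(8*(21 + 2*8)) = -1962*(-32 - 1512 - 16*64)/(8*(21 + 16)) = -1962*(-32 - 1512 - 1024)/(8*37) = -1962*(-2568)/(8*37) = -5886*(-107/37) = 629802/37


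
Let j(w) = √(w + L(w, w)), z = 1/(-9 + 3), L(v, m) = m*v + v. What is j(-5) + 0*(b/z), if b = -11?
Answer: √15 ≈ 3.8730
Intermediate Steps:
L(v, m) = v + m*v
z = -⅙ (z = 1/(-6) = -⅙ ≈ -0.16667)
j(w) = √(w + w*(1 + w))
j(-5) + 0*(b/z) = √(-5*(2 - 5)) + 0*(-11/(-⅙)) = √(-5*(-3)) + 0*(-11*(-6)) = √15 + 0*66 = √15 + 0 = √15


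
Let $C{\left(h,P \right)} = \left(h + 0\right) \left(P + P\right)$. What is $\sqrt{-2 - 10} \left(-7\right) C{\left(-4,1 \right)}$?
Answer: $112 i \sqrt{3} \approx 193.99 i$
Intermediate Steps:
$C{\left(h,P \right)} = 2 P h$ ($C{\left(h,P \right)} = h 2 P = 2 P h$)
$\sqrt{-2 - 10} \left(-7\right) C{\left(-4,1 \right)} = \sqrt{-2 - 10} \left(-7\right) 2 \cdot 1 \left(-4\right) = \sqrt{-12} \left(-7\right) \left(-8\right) = 2 i \sqrt{3} \left(-7\right) \left(-8\right) = - 14 i \sqrt{3} \left(-8\right) = 112 i \sqrt{3}$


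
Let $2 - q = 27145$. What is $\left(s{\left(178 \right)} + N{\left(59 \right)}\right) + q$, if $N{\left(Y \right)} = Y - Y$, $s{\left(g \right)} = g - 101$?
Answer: $-27066$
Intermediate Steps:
$q = -27143$ ($q = 2 - 27145 = -27143$)
$s{\left(g \right)} = -101 + g$
$N{\left(Y \right)} = 0$
$\left(s{\left(178 \right)} + N{\left(59 \right)}\right) + q = \left(\left(-101 + 178\right) + 0\right) - 27143 = \left(77 + 0\right) - 27143 = 77 - 27143 = -27066$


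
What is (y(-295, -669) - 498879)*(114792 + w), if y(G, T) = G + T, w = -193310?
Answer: 39246672674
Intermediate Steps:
(y(-295, -669) - 498879)*(114792 + w) = ((-295 - 669) - 498879)*(114792 - 193310) = (-964 - 498879)*(-78518) = -499843*(-78518) = 39246672674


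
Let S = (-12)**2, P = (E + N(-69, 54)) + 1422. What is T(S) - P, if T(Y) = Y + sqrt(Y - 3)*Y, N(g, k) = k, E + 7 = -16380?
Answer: 15055 + 144*sqrt(141) ≈ 16765.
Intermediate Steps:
E = -16387 (E = -7 - 16380 = -16387)
P = -14911 (P = (-16387 + 54) + 1422 = -16333 + 1422 = -14911)
S = 144
T(Y) = Y + Y*sqrt(-3 + Y) (T(Y) = Y + sqrt(-3 + Y)*Y = Y + Y*sqrt(-3 + Y))
T(S) - P = 144*(1 + sqrt(-3 + 144)) - 1*(-14911) = 144*(1 + sqrt(141)) + 14911 = (144 + 144*sqrt(141)) + 14911 = 15055 + 144*sqrt(141)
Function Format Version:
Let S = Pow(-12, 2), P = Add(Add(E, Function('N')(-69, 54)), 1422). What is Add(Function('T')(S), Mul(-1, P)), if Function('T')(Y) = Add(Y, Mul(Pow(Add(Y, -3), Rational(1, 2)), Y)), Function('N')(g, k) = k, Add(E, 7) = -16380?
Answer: Add(15055, Mul(144, Pow(141, Rational(1, 2)))) ≈ 16765.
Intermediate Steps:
E = -16387 (E = Add(-7, -16380) = -16387)
P = -14911 (P = Add(Add(-16387, 54), 1422) = Add(-16333, 1422) = -14911)
S = 144
Function('T')(Y) = Add(Y, Mul(Y, Pow(Add(-3, Y), Rational(1, 2)))) (Function('T')(Y) = Add(Y, Mul(Pow(Add(-3, Y), Rational(1, 2)), Y)) = Add(Y, Mul(Y, Pow(Add(-3, Y), Rational(1, 2)))))
Add(Function('T')(S), Mul(-1, P)) = Add(Mul(144, Add(1, Pow(Add(-3, 144), Rational(1, 2)))), Mul(-1, -14911)) = Add(Mul(144, Add(1, Pow(141, Rational(1, 2)))), 14911) = Add(Add(144, Mul(144, Pow(141, Rational(1, 2)))), 14911) = Add(15055, Mul(144, Pow(141, Rational(1, 2))))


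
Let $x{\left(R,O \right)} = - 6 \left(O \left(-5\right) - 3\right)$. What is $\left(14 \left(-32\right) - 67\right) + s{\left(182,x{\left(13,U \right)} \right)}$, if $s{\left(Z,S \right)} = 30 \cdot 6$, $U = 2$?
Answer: $-335$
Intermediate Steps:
$x{\left(R,O \right)} = 18 + 30 O$ ($x{\left(R,O \right)} = - 6 \left(- 5 O - 3\right) = - 6 \left(-3 - 5 O\right) = 18 + 30 O$)
$s{\left(Z,S \right)} = 180$
$\left(14 \left(-32\right) - 67\right) + s{\left(182,x{\left(13,U \right)} \right)} = \left(14 \left(-32\right) - 67\right) + 180 = \left(-448 - 67\right) + 180 = -515 + 180 = -335$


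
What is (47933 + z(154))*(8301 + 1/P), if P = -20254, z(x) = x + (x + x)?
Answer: 8136576482935/20254 ≈ 4.0173e+8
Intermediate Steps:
z(x) = 3*x (z(x) = x + 2*x = 3*x)
(47933 + z(154))*(8301 + 1/P) = (47933 + 3*154)*(8301 + 1/(-20254)) = (47933 + 462)*(8301 - 1/20254) = 48395*(168128453/20254) = 8136576482935/20254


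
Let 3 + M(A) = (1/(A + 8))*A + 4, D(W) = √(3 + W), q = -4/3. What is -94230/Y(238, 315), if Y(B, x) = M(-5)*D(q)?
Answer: 28269*√15 ≈ 1.0949e+5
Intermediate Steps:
q = -4/3 (q = -4*⅓ = -4/3 ≈ -1.3333)
M(A) = 1 + A/(8 + A) (M(A) = -3 + ((1/(A + 8))*A + 4) = -3 + ((1/(8 + A))*A + 4) = -3 + (A/(8 + A) + 4) = -3 + (4 + A/(8 + A)) = 1 + A/(8 + A))
Y(B, x) = -2*√15/9 (Y(B, x) = (2*(4 - 5)/(8 - 5))*√(3 - 4/3) = (2*(-1)/3)*√(5/3) = (2*(⅓)*(-1))*(√15/3) = -2*√15/9)
-94230/Y(238, 315) = -94230*(-3*√15/10) = -(-28269)*√15 = 28269*√15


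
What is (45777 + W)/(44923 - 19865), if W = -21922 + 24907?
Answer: 24381/12529 ≈ 1.9460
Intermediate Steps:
W = 2985
(45777 + W)/(44923 - 19865) = (45777 + 2985)/(44923 - 19865) = 48762/25058 = 48762*(1/25058) = 24381/12529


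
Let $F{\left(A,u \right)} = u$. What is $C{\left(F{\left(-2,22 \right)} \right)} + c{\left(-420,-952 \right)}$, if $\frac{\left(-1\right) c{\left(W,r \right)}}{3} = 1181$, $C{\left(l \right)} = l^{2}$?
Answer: $-3059$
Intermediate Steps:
$c{\left(W,r \right)} = -3543$ ($c{\left(W,r \right)} = \left(-3\right) 1181 = -3543$)
$C{\left(F{\left(-2,22 \right)} \right)} + c{\left(-420,-952 \right)} = 22^{2} - 3543 = 484 - 3543 = -3059$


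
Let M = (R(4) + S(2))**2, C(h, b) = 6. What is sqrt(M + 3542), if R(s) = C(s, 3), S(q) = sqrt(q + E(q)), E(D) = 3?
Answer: sqrt(3583 + 12*sqrt(5)) ≈ 60.082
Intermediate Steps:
S(q) = sqrt(3 + q) (S(q) = sqrt(q + 3) = sqrt(3 + q))
R(s) = 6
M = (6 + sqrt(5))**2 (M = (6 + sqrt(3 + 2))**2 = (6 + sqrt(5))**2 ≈ 67.833)
sqrt(M + 3542) = sqrt((6 + sqrt(5))**2 + 3542) = sqrt(3542 + (6 + sqrt(5))**2)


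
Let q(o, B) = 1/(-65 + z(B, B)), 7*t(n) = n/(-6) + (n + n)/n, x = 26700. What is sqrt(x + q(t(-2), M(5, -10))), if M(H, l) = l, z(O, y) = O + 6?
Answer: sqrt(127118631)/69 ≈ 163.40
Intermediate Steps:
z(O, y) = 6 + O
t(n) = 2/7 - n/42 (t(n) = (n/(-6) + (n + n)/n)/7 = (n*(-1/6) + (2*n)/n)/7 = (-n/6 + 2)/7 = (2 - n/6)/7 = 2/7 - n/42)
q(o, B) = 1/(-59 + B) (q(o, B) = 1/(-65 + (6 + B)) = 1/(-59 + B))
sqrt(x + q(t(-2), M(5, -10))) = sqrt(26700 + 1/(-59 - 10)) = sqrt(26700 + 1/(-69)) = sqrt(26700 - 1/69) = sqrt(1842299/69) = sqrt(127118631)/69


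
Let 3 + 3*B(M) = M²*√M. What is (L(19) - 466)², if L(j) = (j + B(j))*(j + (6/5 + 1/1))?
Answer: 5564610224/45 - 32296504*√19/75 ≈ 1.2178e+8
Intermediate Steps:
B(M) = -1 + M^(5/2)/3 (B(M) = -1 + (M²*√M)/3 = -1 + M^(5/2)/3)
L(j) = (11/5 + j)*(-1 + j + j^(5/2)/3) (L(j) = (j + (-1 + j^(5/2)/3))*(j + (6/5 + 1/1)) = (-1 + j + j^(5/2)/3)*(j + (6*(⅕) + 1*1)) = (-1 + j + j^(5/2)/3)*(j + (6/5 + 1)) = (-1 + j + j^(5/2)/3)*(j + 11/5) = (-1 + j + j^(5/2)/3)*(11/5 + j) = (11/5 + j)*(-1 + j + j^(5/2)/3))
(L(19) - 466)² = ((-11/5 + 19² + 19^(7/2)/3 + (6/5)*19 + 11*19^(5/2)/15) - 466)² = ((-11/5 + 361 + (6859*√19)/3 + 114/5 + 11*(361*√19)/15) - 466)² = ((-11/5 + 361 + 6859*√19/3 + 114/5 + 3971*√19/15) - 466)² = ((1908/5 + 38266*√19/15) - 466)² = (-422/5 + 38266*√19/15)²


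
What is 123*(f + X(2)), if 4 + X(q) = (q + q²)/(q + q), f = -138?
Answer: -34563/2 ≈ -17282.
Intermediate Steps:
X(q) = -4 + (q + q²)/(2*q) (X(q) = -4 + (q + q²)/(q + q) = -4 + (q + q²)/((2*q)) = -4 + (q + q²)*(1/(2*q)) = -4 + (q + q²)/(2*q))
123*(f + X(2)) = 123*(-138 + (-7/2 + (½)*2)) = 123*(-138 + (-7/2 + 1)) = 123*(-138 - 5/2) = 123*(-281/2) = -34563/2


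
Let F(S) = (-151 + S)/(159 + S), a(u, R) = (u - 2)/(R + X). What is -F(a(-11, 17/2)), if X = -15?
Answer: 149/161 ≈ 0.92547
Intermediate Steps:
a(u, R) = (-2 + u)/(-15 + R) (a(u, R) = (u - 2)/(R - 15) = (-2 + u)/(-15 + R))
F(S) = (-151 + S)/(159 + S)
-F(a(-11, 17/2)) = -(-151 + (-2 - 11)/(-15 + 17/2))/(159 + (-2 - 11)/(-15 + 17/2)) = -(-151 - 13/(-15 + 17*(½)))/(159 - 13/(-15 + 17*(½))) = -(-151 - 13/(-15 + 17/2))/(159 - 13/(-15 + 17/2)) = -(-151 - 13/(-13/2))/(159 - 13/(-13/2)) = -(-151 - 2/13*(-13))/(159 - 2/13*(-13)) = -(-151 + 2)/(159 + 2) = -(-149)/161 = -1*(-149/161) = 149/161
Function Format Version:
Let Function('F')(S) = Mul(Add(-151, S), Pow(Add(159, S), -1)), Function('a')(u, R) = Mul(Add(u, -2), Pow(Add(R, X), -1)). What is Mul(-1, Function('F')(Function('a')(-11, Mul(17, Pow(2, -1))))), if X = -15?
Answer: Rational(149, 161) ≈ 0.92547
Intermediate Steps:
Function('a')(u, R) = Mul(Pow(Add(-15, R), -1), Add(-2, u)) (Function('a')(u, R) = Mul(Add(u, -2), Pow(Add(R, -15), -1)) = Mul(Add(-2, u), Pow(Add(-15, R), -1)) = Mul(Pow(Add(-15, R), -1), Add(-2, u)))
Function('F')(S) = Mul(Pow(Add(159, S), -1), Add(-151, S))
Mul(-1, Function('F')(Function('a')(-11, Mul(17, Pow(2, -1))))) = Mul(-1, Mul(Pow(Add(159, Mul(Pow(Add(-15, Mul(17, Pow(2, -1))), -1), Add(-2, -11))), -1), Add(-151, Mul(Pow(Add(-15, Mul(17, Pow(2, -1))), -1), Add(-2, -11))))) = Mul(-1, Mul(Pow(Add(159, Mul(Pow(Add(-15, Mul(17, Rational(1, 2))), -1), -13)), -1), Add(-151, Mul(Pow(Add(-15, Mul(17, Rational(1, 2))), -1), -13)))) = Mul(-1, Mul(Pow(Add(159, Mul(Pow(Add(-15, Rational(17, 2)), -1), -13)), -1), Add(-151, Mul(Pow(Add(-15, Rational(17, 2)), -1), -13)))) = Mul(-1, Mul(Pow(Add(159, Mul(Pow(Rational(-13, 2), -1), -13)), -1), Add(-151, Mul(Pow(Rational(-13, 2), -1), -13)))) = Mul(-1, Mul(Pow(Add(159, Mul(Rational(-2, 13), -13)), -1), Add(-151, Mul(Rational(-2, 13), -13)))) = Mul(-1, Mul(Pow(Add(159, 2), -1), Add(-151, 2))) = Mul(-1, Mul(Pow(161, -1), -149)) = Mul(-1, Mul(Rational(1, 161), -149)) = Mul(-1, Rational(-149, 161)) = Rational(149, 161)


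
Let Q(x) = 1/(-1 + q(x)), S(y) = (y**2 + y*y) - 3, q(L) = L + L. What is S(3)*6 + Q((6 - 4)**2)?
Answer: 631/7 ≈ 90.143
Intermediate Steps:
q(L) = 2*L
S(y) = -3 + 2*y**2 (S(y) = (y**2 + y**2) - 3 = 2*y**2 - 3 = -3 + 2*y**2)
Q(x) = 1/(-1 + 2*x)
S(3)*6 + Q((6 - 4)**2) = (-3 + 2*3**2)*6 + 1/(-1 + 2*(6 - 4)**2) = (-3 + 2*9)*6 + 1/(-1 + 2*2**2) = (-3 + 18)*6 + 1/(-1 + 2*4) = 15*6 + 1/(-1 + 8) = 90 + 1/7 = 631/7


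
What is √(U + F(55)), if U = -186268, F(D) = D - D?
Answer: 2*I*√46567 ≈ 431.59*I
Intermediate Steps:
F(D) = 0
√(U + F(55)) = √(-186268 + 0) = √(-186268) = 2*I*√46567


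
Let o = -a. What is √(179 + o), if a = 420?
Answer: I*√241 ≈ 15.524*I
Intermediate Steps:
o = -420 (o = -1*420 = -420)
√(179 + o) = √(179 - 420) = √(-241) = I*√241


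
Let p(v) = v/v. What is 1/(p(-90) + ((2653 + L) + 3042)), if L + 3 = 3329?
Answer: 1/9022 ≈ 0.00011084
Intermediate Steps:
L = 3326 (L = -3 + 3329 = 3326)
p(v) = 1
1/(p(-90) + ((2653 + L) + 3042)) = 1/(1 + ((2653 + 3326) + 3042)) = 1/(1 + (5979 + 3042)) = 1/(1 + 9021) = 1/9022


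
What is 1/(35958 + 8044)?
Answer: 1/44002 ≈ 2.2726e-5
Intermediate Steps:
1/(35958 + 8044) = 1/44002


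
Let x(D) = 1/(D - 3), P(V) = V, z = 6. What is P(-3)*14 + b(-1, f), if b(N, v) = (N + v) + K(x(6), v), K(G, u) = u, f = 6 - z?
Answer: -43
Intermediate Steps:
f = 0 (f = 6 - 1*6 = 6 - 6 = 0)
x(D) = 1/(-3 + D)
b(N, v) = N + 2*v (b(N, v) = (N + v) + v = N + 2*v)
P(-3)*14 + b(-1, f) = -3*14 + (-1 + 2*0) = -42 + (-1 + 0) = -42 - 1 = -43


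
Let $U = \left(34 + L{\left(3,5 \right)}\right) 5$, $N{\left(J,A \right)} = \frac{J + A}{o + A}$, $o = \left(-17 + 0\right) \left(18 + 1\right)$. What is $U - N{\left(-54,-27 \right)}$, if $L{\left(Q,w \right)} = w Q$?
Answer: $\frac{85669}{350} \approx 244.77$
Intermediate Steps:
$o = -323$ ($o = \left(-17\right) 19 = -323$)
$L{\left(Q,w \right)} = Q w$
$N{\left(J,A \right)} = \frac{A + J}{-323 + A}$ ($N{\left(J,A \right)} = \frac{J + A}{-323 + A} = \frac{A + J}{-323 + A}$)
$U = 245$ ($U = \left(34 + 3 \cdot 5\right) 5 = \left(34 + 15\right) 5 = 49 \cdot 5 = 245$)
$U - N{\left(-54,-27 \right)} = 245 - \frac{-27 - 54}{-323 - 27} = 245 - \frac{1}{-350} \left(-81\right) = 245 - \left(- \frac{1}{350}\right) \left(-81\right) = 245 - \frac{81}{350} = \frac{85669}{350}$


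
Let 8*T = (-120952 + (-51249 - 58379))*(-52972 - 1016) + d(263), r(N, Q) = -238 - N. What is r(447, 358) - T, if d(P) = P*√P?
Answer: -1556069815 - 263*√263/8 ≈ -1.5561e+9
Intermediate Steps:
d(P) = P^(3/2)
T = 1556069130 + 263*√263/8 (T = ((-120952 + (-51249 - 58379))*(-52972 - 1016) + 263^(3/2))/8 = ((-120952 - 109628)*(-53988) + 263*√263)/8 = (-230580*(-53988) + 263*√263)/8 = (12448553040 + 263*√263)/8 = 1556069130 + 263*√263/8 ≈ 1.5561e+9)
r(447, 358) - T = (-238 - 1*447) - (1556069130 + 263*√263/8) = (-238 - 447) + (-1556069130 - 263*√263/8) = -685 + (-1556069130 - 263*√263/8) = -1556069815 - 263*√263/8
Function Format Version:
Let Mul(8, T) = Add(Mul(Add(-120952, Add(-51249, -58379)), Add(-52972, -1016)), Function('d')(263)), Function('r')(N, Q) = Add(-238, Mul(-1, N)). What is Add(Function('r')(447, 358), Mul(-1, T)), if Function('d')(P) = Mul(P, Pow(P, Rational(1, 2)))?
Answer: Add(-1556069815, Mul(Rational(-263, 8), Pow(263, Rational(1, 2)))) ≈ -1.5561e+9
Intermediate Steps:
Function('d')(P) = Pow(P, Rational(3, 2))
T = Add(1556069130, Mul(Rational(263, 8), Pow(263, Rational(1, 2)))) (T = Mul(Rational(1, 8), Add(Mul(Add(-120952, Add(-51249, -58379)), Add(-52972, -1016)), Pow(263, Rational(3, 2)))) = Mul(Rational(1, 8), Add(Mul(Add(-120952, -109628), -53988), Mul(263, Pow(263, Rational(1, 2))))) = Mul(Rational(1, 8), Add(Mul(-230580, -53988), Mul(263, Pow(263, Rational(1, 2))))) = Mul(Rational(1, 8), Add(12448553040, Mul(263, Pow(263, Rational(1, 2))))) = Add(1556069130, Mul(Rational(263, 8), Pow(263, Rational(1, 2)))) ≈ 1.5561e+9)
Add(Function('r')(447, 358), Mul(-1, T)) = Add(Add(-238, Mul(-1, 447)), Mul(-1, Add(1556069130, Mul(Rational(263, 8), Pow(263, Rational(1, 2)))))) = Add(Add(-238, -447), Add(-1556069130, Mul(Rational(-263, 8), Pow(263, Rational(1, 2))))) = Add(-685, Add(-1556069130, Mul(Rational(-263, 8), Pow(263, Rational(1, 2))))) = Add(-1556069815, Mul(Rational(-263, 8), Pow(263, Rational(1, 2))))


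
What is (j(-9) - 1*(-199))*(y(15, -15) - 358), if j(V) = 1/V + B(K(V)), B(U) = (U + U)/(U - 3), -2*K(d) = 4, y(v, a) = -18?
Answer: -3378736/45 ≈ -75083.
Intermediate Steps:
K(d) = -2 (K(d) = -½*4 = -2)
B(U) = 2*U/(-3 + U) (B(U) = (2*U)/(-3 + U) = 2*U/(-3 + U))
j(V) = ⅘ + 1/V (j(V) = 1/V + 2*(-2)/(-3 - 2) = 1/V + 2*(-2)/(-5) = 1/V + 2*(-2)*(-⅕) = 1/V + ⅘ = ⅘ + 1/V)
(j(-9) - 1*(-199))*(y(15, -15) - 358) = ((⅘ + 1/(-9)) - 1*(-199))*(-18 - 358) = ((⅘ - ⅑) + 199)*(-376) = (31/45 + 199)*(-376) = (8986/45)*(-376) = -3378736/45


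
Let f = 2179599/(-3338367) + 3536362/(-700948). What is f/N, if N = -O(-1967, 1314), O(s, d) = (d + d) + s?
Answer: 2222243293451/257792387522746 ≈ 0.0086203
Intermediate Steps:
O(s, d) = s + 2*d (O(s, d) = 2*d + s = s + 2*d)
f = -2222243293451/390003611986 (f = 2179599*(-1/3338367) + 3536362*(-1/700948) = -726533/1112789 - 1768181/350474 = -2222243293451/390003611986 ≈ -5.6980)
N = -661 (N = -(-1967 + 2*1314) = -(-1967 + 2628) = -1*661 = -661)
f/N = -2222243293451/390003611986/(-661) = -2222243293451/390003611986*(-1/661) = 2222243293451/257792387522746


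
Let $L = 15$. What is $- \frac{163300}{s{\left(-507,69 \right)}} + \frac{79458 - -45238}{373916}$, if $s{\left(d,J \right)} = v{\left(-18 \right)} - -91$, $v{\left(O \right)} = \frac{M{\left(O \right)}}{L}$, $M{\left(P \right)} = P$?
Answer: $- \frac{76311606374}{41972071} \approx -1818.2$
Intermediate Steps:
$v{\left(O \right)} = \frac{O}{15}$
$s{\left(d,J \right)} = \frac{449}{5}$ ($s{\left(d,J \right)} = \frac{1}{15} \left(-18\right) - -91 = - \frac{6}{5} + 91 = \frac{449}{5}$)
$- \frac{163300}{s{\left(-507,69 \right)}} + \frac{79458 - -45238}{373916} = - \frac{163300}{\frac{449}{5}} + \frac{79458 - -45238}{373916} = \left(-163300\right) \frac{5}{449} + \left(79458 + 45238\right) \frac{1}{373916} = - \frac{816500}{449} + 124696 \cdot \frac{1}{373916} = - \frac{816500}{449} + \frac{31174}{93479} = - \frac{76311606374}{41972071}$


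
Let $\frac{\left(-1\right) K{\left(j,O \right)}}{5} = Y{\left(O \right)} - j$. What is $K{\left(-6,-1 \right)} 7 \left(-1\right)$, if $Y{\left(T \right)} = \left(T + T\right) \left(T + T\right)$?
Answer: $350$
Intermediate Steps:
$Y{\left(T \right)} = 4 T^{2}$ ($Y{\left(T \right)} = 2 T 2 T = 4 T^{2}$)
$K{\left(j,O \right)} = - 20 O^{2} + 5 j$ ($K{\left(j,O \right)} = - 5 \left(4 O^{2} - j\right) = - 5 \left(- j + 4 O^{2}\right) = - 20 O^{2} + 5 j$)
$K{\left(-6,-1 \right)} 7 \left(-1\right) = \left(- 20 \left(-1\right)^{2} + 5 \left(-6\right)\right) 7 \left(-1\right) = \left(\left(-20\right) 1 - 30\right) 7 \left(-1\right) = \left(-20 - 30\right) 7 \left(-1\right) = \left(-50\right) 7 \left(-1\right) = \left(-350\right) \left(-1\right) = 350$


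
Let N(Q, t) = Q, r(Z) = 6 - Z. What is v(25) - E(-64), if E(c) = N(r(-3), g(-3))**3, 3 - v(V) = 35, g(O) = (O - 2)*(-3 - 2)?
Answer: -761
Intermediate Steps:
g(O) = 10 - 5*O (g(O) = (-2 + O)*(-5) = 10 - 5*O)
v(V) = -32 (v(V) = 3 - 1*35 = 3 - 35 = -32)
E(c) = 729 (E(c) = (6 - 1*(-3))**3 = (6 + 3)**3 = 9**3 = 729)
v(25) - E(-64) = -32 - 1*729 = -32 - 729 = -761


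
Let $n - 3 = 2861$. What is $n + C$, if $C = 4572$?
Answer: $7436$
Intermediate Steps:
$n = 2864$ ($n = 3 + 2861 = 2864$)
$n + C = 2864 + 4572 = 7436$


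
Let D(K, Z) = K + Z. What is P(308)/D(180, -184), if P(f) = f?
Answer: -77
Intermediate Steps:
P(308)/D(180, -184) = 308/(180 - 184) = 308/(-4) = 308*(-¼) = -77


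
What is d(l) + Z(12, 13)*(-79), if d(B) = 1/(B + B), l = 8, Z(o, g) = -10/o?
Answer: 3163/48 ≈ 65.896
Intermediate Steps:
d(B) = 1/(2*B)
d(l) + Z(12, 13)*(-79) = (½)/8 - 10/12*(-79) = (½)*(⅛) - 10*1/12*(-79) = 1/16 - ⅚*(-79) = 1/16 + 395/6 = 3163/48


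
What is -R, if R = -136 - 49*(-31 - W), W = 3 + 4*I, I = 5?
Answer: -2510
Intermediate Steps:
W = 23 (W = 3 + 4*5 = 3 + 20 = 23)
R = 2510 (R = -136 - 49*(-31 - 1*23) = -136 - 49*(-31 - 23) = -136 - 49*(-54) = -136 + 2646 = 2510)
-R = -1*2510 = -2510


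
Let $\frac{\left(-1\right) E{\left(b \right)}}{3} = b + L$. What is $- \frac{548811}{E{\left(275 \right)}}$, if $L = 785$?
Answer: $\frac{182937}{1060} \approx 172.58$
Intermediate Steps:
$E{\left(b \right)} = -2355 - 3 b$ ($E{\left(b \right)} = - 3 \left(b + 785\right) = - 3 \left(785 + b\right) = -2355 - 3 b$)
$- \frac{548811}{E{\left(275 \right)}} = - \frac{548811}{-2355 - 825} = - \frac{548811}{-3180} = \left(-548811\right) \left(- \frac{1}{3180}\right) = \frac{182937}{1060}$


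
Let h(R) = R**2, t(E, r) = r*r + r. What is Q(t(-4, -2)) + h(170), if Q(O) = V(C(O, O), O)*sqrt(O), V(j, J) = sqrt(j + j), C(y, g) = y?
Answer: 28900 + 2*sqrt(2) ≈ 28903.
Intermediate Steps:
t(E, r) = r + r**2 (t(E, r) = r**2 + r = r + r**2)
V(j, J) = sqrt(2)*sqrt(j) (V(j, J) = sqrt(2*j) = sqrt(2)*sqrt(j))
Q(O) = O*sqrt(2) (Q(O) = (sqrt(2)*sqrt(O))*sqrt(O) = O*sqrt(2))
Q(t(-4, -2)) + h(170) = (-2*(1 - 2))*sqrt(2) + 170**2 = (-2*(-1))*sqrt(2) + 28900 = 2*sqrt(2) + 28900 = 28900 + 2*sqrt(2)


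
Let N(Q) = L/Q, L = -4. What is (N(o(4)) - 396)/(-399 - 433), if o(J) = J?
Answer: 397/832 ≈ 0.47716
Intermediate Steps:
N(Q) = -4/Q
(N(o(4)) - 396)/(-399 - 433) = (-4/4 - 396)/(-399 - 433) = (-4*¼ - 396)/(-832) = (-1 - 396)*(-1/832) = -397*(-1/832) = 397/832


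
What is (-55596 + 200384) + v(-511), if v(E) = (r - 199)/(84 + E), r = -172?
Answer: 8832121/61 ≈ 1.4479e+5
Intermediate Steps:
v(E) = -371/(84 + E) (v(E) = (-172 - 199)/(84 + E) = -371/(84 + E))
(-55596 + 200384) + v(-511) = (-55596 + 200384) - 371/(84 - 511) = 144788 - 371/(-427) = 144788 - 371*(-1/427) = 144788 + 53/61 = 8832121/61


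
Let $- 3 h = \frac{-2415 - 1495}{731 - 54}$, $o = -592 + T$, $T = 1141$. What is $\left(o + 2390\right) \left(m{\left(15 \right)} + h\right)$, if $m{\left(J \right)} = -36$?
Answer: $- \frac{203396434}{2031} \approx -1.0015 \cdot 10^{5}$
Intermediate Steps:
$o = 549$ ($o = -592 + 1141 = 549$)
$h = \frac{3910}{2031}$ ($h = - \frac{\left(-2415 - 1495\right) \frac{1}{731 - 54}}{3} = - \frac{\left(-3910\right) \frac{1}{677}}{3} = \left(- \frac{1}{3}\right) \left(- \frac{3910}{677}\right) = \frac{3910}{2031} \approx 1.9252$)
$\left(o + 2390\right) \left(m{\left(15 \right)} + h\right) = \left(549 + 2390\right) \left(-36 + \frac{3910}{2031}\right) = 2939 \left(- \frac{69206}{2031}\right) = - \frac{203396434}{2031}$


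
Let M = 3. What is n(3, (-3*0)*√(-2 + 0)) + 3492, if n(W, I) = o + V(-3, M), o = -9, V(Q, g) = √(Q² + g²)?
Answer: 3483 + 3*√2 ≈ 3487.2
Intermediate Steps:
n(W, I) = -9 + 3*√2 (n(W, I) = -9 + √((-3)² + 3²) = -9 + √(9 + 9) = -9 + √18 = -9 + 3*√2)
n(3, (-3*0)*√(-2 + 0)) + 3492 = (-9 + 3*√2) + 3492 = 3483 + 3*√2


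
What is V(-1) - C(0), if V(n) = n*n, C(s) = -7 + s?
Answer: 8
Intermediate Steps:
V(n) = n**2
V(-1) - C(0) = (-1)**2 - (-7 + 0) = 1 - 1*(-7) = 1 + 7 = 8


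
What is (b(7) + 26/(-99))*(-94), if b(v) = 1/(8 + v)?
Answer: 9118/495 ≈ 18.420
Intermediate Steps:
(b(7) + 26/(-99))*(-94) = (1/(8 + 7) + 26/(-99))*(-94) = (1/15 + 26*(-1/99))*(-94) = (1/15 - 26/99)*(-94) = -97/495*(-94) = 9118/495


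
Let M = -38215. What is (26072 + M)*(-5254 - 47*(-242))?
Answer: -74315160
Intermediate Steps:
(26072 + M)*(-5254 - 47*(-242)) = (26072 - 38215)*(-5254 - 47*(-242)) = -12143*(-5254 + 11374) = -12143*6120 = -74315160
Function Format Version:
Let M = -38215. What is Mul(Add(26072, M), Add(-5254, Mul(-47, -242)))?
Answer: -74315160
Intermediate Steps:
Mul(Add(26072, M), Add(-5254, Mul(-47, -242))) = Mul(Add(26072, -38215), Add(-5254, Mul(-47, -242))) = Mul(-12143, Add(-5254, 11374)) = Mul(-12143, 6120) = -74315160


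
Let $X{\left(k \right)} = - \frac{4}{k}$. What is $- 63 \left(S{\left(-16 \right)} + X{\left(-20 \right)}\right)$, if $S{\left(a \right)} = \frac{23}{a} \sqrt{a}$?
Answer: $- \frac{63}{5} + \frac{1449 i}{4} \approx -12.6 + 362.25 i$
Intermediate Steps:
$S{\left(a \right)} = \frac{23}{\sqrt{a}}$
$- 63 \left(S{\left(-16 \right)} + X{\left(-20 \right)}\right) = - 63 \left(\frac{23}{4 i} - \frac{4}{-20}\right) = - 63 \left(23 \left(- \frac{i}{4}\right) - - \frac{1}{5}\right) = - 63 \left(- \frac{23 i}{4} + \frac{1}{5}\right) = - 63 \left(\frac{1}{5} - \frac{23 i}{4}\right) = - \frac{63}{5} + \frac{1449 i}{4}$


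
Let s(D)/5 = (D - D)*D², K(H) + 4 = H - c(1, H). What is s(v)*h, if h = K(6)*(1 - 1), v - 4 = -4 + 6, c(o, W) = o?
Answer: 0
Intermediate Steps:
K(H) = -5 + H (K(H) = -4 + (H - 1*1) = -4 + (H - 1) = -4 + (-1 + H) = -5 + H)
v = 6 (v = 4 + (-4 + 6) = 4 + 2 = 6)
s(D) = 0 (s(D) = 5*((D - D)*D²) = 5*(0*D²) = 5*0 = 0)
h = 0 (h = (-5 + 6)*(1 - 1) = 1*0 = 0)
s(v)*h = 0*0 = 0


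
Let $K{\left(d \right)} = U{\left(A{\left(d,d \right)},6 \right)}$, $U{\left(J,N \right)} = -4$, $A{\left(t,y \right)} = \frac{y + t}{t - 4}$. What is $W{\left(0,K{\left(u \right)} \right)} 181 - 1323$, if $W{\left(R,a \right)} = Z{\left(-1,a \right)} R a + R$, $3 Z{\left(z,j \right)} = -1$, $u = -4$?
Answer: $-1323$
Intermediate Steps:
$A{\left(t,y \right)} = \frac{t + y}{-4 + t}$
$K{\left(d \right)} = -4$
$Z{\left(z,j \right)} = - \frac{1}{3}$ ($Z{\left(z,j \right)} = \frac{1}{3} \left(-1\right) = - \frac{1}{3}$)
$W{\left(R,a \right)} = R - \frac{R a}{3}$ ($W{\left(R,a \right)} = - \frac{R}{3} a + R = - \frac{R a}{3} + R = R - \frac{R a}{3}$)
$W{\left(0,K{\left(u \right)} \right)} 181 - 1323 = \frac{1}{3} \cdot 0 \left(3 - -4\right) 181 - 1323 = \frac{1}{3} \cdot 0 \left(3 + 4\right) 181 - 1323 = \frac{1}{3} \cdot 0 \cdot 7 \cdot 181 - 1323 = 0 \cdot 181 - 1323 = 0 - 1323 = -1323$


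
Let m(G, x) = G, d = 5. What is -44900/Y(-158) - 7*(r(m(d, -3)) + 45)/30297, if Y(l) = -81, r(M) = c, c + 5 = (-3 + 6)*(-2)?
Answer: 453438674/818019 ≈ 554.31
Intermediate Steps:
c = -11 (c = -5 + (-3 + 6)*(-2) = -5 + 3*(-2) = -5 - 6 = -11)
r(M) = -11
-44900/Y(-158) - 7*(r(m(d, -3)) + 45)/30297 = -44900/(-81) - 7*(-11 + 45)/30297 = -44900*(-1/81) - 7*34*(1/30297) = 44900/81 - 238*1/30297 = 44900/81 - 238/30297 = 453438674/818019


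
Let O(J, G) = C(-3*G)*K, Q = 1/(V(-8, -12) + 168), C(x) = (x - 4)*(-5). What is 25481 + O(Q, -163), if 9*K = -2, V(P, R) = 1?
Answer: 234179/9 ≈ 26020.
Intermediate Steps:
C(x) = 20 - 5*x (C(x) = (-4 + x)*(-5) = 20 - 5*x)
K = -2/9 (K = (⅑)*(-2) = -2/9 ≈ -0.22222)
Q = 1/169 (Q = 1/(1 + 168) = 1/169 ≈ 0.0059172)
O(J, G) = -40/9 - 10*G/3 (O(J, G) = (20 - (-15)*G)*(-2/9) = (20 + 15*G)*(-2/9) = -40/9 - 10*G/3)
25481 + O(Q, -163) = 25481 + (-40/9 - 10/3*(-163)) = 25481 + (-40/9 + 1630/3) = 25481 + 4850/9 = 234179/9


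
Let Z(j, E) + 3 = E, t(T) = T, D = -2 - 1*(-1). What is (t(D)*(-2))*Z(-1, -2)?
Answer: -10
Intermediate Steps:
D = -1 (D = -2 + 1 = -1)
Z(j, E) = -3 + E
(t(D)*(-2))*Z(-1, -2) = (-1*(-2))*(-3 - 2) = 2*(-5) = -10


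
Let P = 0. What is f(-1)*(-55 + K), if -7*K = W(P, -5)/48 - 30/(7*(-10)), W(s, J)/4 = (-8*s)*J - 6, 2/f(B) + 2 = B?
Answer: 5389/147 ≈ 36.660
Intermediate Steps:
f(B) = 2/(-2 + B)
W(s, J) = -24 - 32*J*s (W(s, J) = 4*((-8*s)*J - 6) = 4*(-8*J*s - 6) = 4*(-6 - 8*J*s) = -24 - 32*J*s)
K = 1/98 (K = -((-24 - 32*(-5)*0)/48 - 30/(7*(-10)))/7 = -((-24 + 0)*(1/48) - 30/(-70))/7 = -(-24*1/48 - 30*(-1/70))/7 = -(-½ + 3/7)/7 = -⅐*(-1/14) = 1/98 ≈ 0.010204)
f(-1)*(-55 + K) = (2/(-2 - 1))*(-55 + 1/98) = (2/(-3))*(-5389/98) = (2*(-⅓))*(-5389/98) = -⅔*(-5389/98) = 5389/147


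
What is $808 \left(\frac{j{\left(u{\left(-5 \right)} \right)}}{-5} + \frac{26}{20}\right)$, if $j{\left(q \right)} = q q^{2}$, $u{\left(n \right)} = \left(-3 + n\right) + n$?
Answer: $\frac{1780428}{5} \approx 3.5609 \cdot 10^{5}$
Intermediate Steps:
$u{\left(n \right)} = -3 + 2 n$
$j{\left(q \right)} = q^{3}$
$808 \left(\frac{j{\left(u{\left(-5 \right)} \right)}}{-5} + \frac{26}{20}\right) = 808 \left(\frac{\left(-3 + 2 \left(-5\right)\right)^{3}}{-5} + \frac{26}{20}\right) = 808 \left(\left(-3 - 10\right)^{3} \left(- \frac{1}{5}\right) + 26 \cdot \frac{1}{20}\right) = 808 \left(\left(-13\right)^{3} \left(- \frac{1}{5}\right) + \frac{13}{10}\right) = 808 \left(\left(-2197\right) \left(- \frac{1}{5}\right) + \frac{13}{10}\right) = 808 \left(\frac{2197}{5} + \frac{13}{10}\right) = 808 \cdot \frac{4407}{10} = \frac{1780428}{5}$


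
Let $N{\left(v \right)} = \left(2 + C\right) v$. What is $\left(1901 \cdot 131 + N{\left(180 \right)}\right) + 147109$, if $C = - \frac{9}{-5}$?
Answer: $396824$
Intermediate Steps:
$C = \frac{9}{5}$ ($C = \left(-9\right) \left(- \frac{1}{5}\right) = \frac{9}{5} \approx 1.8$)
$N{\left(v \right)} = \frac{19 v}{5}$ ($N{\left(v \right)} = \left(2 + \frac{9}{5}\right) v = \frac{19 v}{5}$)
$\left(1901 \cdot 131 + N{\left(180 \right)}\right) + 147109 = \left(1901 \cdot 131 + \frac{19}{5} \cdot 180\right) + 147109 = \left(249031 + 684\right) + 147109 = 249715 + 147109 = 396824$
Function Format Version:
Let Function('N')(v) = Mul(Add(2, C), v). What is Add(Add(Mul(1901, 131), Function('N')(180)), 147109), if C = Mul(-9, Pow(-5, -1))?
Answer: 396824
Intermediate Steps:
C = Rational(9, 5) (C = Mul(-9, Rational(-1, 5)) = Rational(9, 5) ≈ 1.8000)
Function('N')(v) = Mul(Rational(19, 5), v) (Function('N')(v) = Mul(Add(2, Rational(9, 5)), v) = Mul(Rational(19, 5), v))
Add(Add(Mul(1901, 131), Function('N')(180)), 147109) = Add(Add(Mul(1901, 131), Mul(Rational(19, 5), 180)), 147109) = Add(Add(249031, 684), 147109) = Add(249715, 147109) = 396824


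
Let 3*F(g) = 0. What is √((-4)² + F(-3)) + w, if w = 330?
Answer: 334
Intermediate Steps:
F(g) = 0 (F(g) = (⅓)*0 = 0)
√((-4)² + F(-3)) + w = √((-4)² + 0) + 330 = √(16 + 0) + 330 = √16 + 330 = 4 + 330 = 334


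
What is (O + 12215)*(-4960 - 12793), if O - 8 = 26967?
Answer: -695740070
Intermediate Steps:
O = 26975 (O = 8 + 26967 = 26975)
(O + 12215)*(-4960 - 12793) = (26975 + 12215)*(-4960 - 12793) = 39190*(-17753) = -695740070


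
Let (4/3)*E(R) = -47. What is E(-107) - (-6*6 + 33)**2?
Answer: -177/4 ≈ -44.250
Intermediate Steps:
E(R) = -141/4 (E(R) = (3/4)*(-47) = -141/4)
E(-107) - (-6*6 + 33)**2 = -141/4 - (-6*6 + 33)**2 = -141/4 - (-36 + 33)**2 = -141/4 - 1*(-3)**2 = -141/4 - 1*9 = -141/4 - 9 = -177/4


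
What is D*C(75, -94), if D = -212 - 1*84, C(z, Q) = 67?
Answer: -19832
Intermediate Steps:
D = -296 (D = -212 - 84 = -296)
D*C(75, -94) = -296*67 = -19832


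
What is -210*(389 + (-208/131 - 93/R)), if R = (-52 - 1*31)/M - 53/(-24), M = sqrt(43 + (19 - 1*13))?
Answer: -17705964150/212351 ≈ -83381.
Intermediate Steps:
M = 7 (M = sqrt(43 + (19 - 13)) = sqrt(43 + 6) = sqrt(49) = 7)
R = -1621/168 (R = (-52 - 1*31)/7 - 53/(-24) = (-52 - 31)*(1/7) - 53*(-1/24) = -83*1/7 + 53/24 = -83/7 + 53/24 = -1621/168 ≈ -9.6488)
-210*(389 + (-208/131 - 93/R)) = -210*(389 + (-208/131 - 93/(-1621/168))) = -210*(389 + (-208*1/131 - 93*(-168/1621))) = -210*(389 + (-208/131 + 15624/1621)) = -210*(389 + 1709576/212351) = -210*84314115/212351 = -17705964150/212351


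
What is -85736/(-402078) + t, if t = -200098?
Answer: -40227458954/201039 ≈ -2.0010e+5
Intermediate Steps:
-85736/(-402078) + t = -85736/(-402078) - 200098 = -85736*(-1/402078) - 200098 = 42868/201039 - 200098 = -40227458954/201039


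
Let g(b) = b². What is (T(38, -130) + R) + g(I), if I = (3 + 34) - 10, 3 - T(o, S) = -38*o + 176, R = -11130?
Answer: -9130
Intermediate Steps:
T(o, S) = -173 + 38*o (T(o, S) = 3 - (-38*o + 176) = 3 - (176 - 38*o) = 3 + (-176 + 38*o) = -173 + 38*o)
I = 27 (I = 37 - 10 = 27)
(T(38, -130) + R) + g(I) = ((-173 + 38*38) - 11130) + 27² = ((-173 + 1444) - 11130) + 729 = (1271 - 11130) + 729 = -9859 + 729 = -9130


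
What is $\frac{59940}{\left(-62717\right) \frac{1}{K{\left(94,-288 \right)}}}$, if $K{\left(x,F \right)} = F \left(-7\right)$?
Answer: $- \frac{120839040}{62717} \approx -1926.7$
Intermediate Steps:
$K{\left(x,F \right)} = - 7 F$
$\frac{59940}{\left(-62717\right) \frac{1}{K{\left(94,-288 \right)}}} = \frac{59940}{\left(-62717\right) \frac{1}{\left(-7\right) \left(-288\right)}} = \frac{59940}{\left(-62717\right) \frac{1}{2016}} = \frac{59940}{- \frac{62717}{2016}} = 59940 \left(- \frac{2016}{62717}\right) = - \frac{120839040}{62717}$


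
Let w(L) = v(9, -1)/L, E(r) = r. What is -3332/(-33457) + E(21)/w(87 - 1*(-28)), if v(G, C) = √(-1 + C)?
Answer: 3332/33457 - 2415*I*√2/2 ≈ 0.099591 - 1707.7*I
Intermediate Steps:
w(L) = I*√2/L (w(L) = √(-1 - 1)/L = √(-2)/L = (I*√2)/L = I*√2/L)
-3332/(-33457) + E(21)/w(87 - 1*(-28)) = -3332/(-33457) + 21/((I*√2/(87 - 1*(-28)))) = -3332*(-1/33457) + 21/((I*√2/(87 + 28))) = 3332/33457 + 21/((I*√2/115)) = 3332/33457 + 21*(-115*I*√2/2) = 3332/33457 - 2415*I*√2/2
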